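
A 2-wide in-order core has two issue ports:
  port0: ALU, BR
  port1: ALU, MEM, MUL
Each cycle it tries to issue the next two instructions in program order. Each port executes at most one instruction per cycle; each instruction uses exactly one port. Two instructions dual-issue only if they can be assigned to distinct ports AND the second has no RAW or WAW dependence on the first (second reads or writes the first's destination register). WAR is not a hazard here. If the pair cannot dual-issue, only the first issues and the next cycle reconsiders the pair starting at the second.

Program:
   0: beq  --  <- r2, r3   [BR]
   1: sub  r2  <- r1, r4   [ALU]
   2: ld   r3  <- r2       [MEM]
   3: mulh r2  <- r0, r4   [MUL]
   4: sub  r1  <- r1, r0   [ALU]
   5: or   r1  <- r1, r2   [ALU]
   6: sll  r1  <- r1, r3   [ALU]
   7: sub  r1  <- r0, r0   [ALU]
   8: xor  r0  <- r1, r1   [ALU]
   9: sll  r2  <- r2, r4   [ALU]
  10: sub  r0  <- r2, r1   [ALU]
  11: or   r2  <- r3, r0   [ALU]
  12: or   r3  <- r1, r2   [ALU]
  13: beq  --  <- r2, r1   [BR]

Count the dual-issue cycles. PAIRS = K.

PAIRS = 4

  cy0 -> i0+i1 (beq+sub) pair
  cy1 -> i2 (ld) no-port MEM/MUL
  cy2 -> i3+i4 (mulh+sub) pair
  cy3 -> i5 (or) RAW+WAW r1
  cy4 -> i6 (sll) WAW r1
  cy5 -> i7 (sub) RAW r1
  cy6 -> i8+i9 (xor+sll) pair
  cy7 -> i10 (sub) RAW r0
  cy8 -> i11 (or) RAW r2
  cy9 -> i12+i13 (or+beq) pair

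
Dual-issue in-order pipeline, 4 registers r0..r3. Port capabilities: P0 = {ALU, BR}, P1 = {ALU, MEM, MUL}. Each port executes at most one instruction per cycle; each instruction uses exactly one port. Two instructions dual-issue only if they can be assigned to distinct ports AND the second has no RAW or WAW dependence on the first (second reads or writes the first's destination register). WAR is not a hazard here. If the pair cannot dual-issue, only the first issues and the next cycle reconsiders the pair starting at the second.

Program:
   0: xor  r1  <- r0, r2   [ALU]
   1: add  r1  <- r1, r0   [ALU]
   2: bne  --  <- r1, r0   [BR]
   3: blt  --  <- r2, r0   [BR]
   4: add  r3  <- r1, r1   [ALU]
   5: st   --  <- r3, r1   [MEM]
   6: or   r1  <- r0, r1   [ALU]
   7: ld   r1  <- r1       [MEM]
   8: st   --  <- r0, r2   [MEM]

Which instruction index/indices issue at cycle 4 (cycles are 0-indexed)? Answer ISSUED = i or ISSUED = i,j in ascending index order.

ISSUED = 5,6

t=0 i0:xor ; RAW+WAW r1
t=1 i1:add ; RAW r1
t=2 i2:bne ; no-port BR/BR
t=3 i3&i4:blt;add ; pair
t=4 i5&i6:st;or ; pair
t=5 i7:ld ; no-port MEM/MEM
t=6 i8:st ; tail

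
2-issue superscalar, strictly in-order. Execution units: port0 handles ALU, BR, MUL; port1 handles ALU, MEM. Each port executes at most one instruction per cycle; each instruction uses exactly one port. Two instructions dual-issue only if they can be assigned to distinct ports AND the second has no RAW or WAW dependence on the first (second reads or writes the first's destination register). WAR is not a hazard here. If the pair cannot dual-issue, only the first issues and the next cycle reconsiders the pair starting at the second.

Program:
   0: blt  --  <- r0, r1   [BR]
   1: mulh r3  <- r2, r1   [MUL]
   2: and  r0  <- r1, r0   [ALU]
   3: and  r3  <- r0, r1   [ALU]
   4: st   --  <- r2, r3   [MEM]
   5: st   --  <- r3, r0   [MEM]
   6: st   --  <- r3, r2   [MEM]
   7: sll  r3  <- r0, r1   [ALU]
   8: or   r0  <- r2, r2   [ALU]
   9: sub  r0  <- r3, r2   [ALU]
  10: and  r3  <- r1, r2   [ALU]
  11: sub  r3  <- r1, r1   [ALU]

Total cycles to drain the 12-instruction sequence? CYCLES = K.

CYCLES = 9

0. blt @i0  | no-port BR/MUL
1. mulh and @i1+i2  | dual
2. and @i3  | RAW r3
3. st @i4  | no-port MEM/MEM
4. st @i5  | no-port MEM/MEM
5. st sll @i6+i7  | dual
6. or @i8  | WAW r0
7. sub and @i9+i10  | dual
8. sub @i11  | tail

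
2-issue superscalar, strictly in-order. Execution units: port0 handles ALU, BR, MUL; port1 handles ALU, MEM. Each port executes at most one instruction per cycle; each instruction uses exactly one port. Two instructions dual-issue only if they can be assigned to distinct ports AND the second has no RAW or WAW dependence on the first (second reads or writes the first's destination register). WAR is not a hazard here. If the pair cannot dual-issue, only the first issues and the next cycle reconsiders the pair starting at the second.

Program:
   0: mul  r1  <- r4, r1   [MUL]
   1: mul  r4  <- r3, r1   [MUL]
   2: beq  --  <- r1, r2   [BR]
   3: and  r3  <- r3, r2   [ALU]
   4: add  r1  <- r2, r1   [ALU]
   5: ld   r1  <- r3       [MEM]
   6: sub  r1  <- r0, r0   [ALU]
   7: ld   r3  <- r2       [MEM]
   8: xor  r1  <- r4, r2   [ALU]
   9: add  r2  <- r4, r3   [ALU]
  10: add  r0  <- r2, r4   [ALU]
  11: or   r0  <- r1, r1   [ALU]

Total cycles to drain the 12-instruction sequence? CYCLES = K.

#0 head=0: mul.MUL i0 no-port MUL/MUL
#1 head=1: mul.MUL i1 no-port MUL/BR
#2 head=2: beq.BR/and.ALU i2/i3 2-wide
#3 head=4: add.ALU i4 WAW r1
#4 head=5: ld.MEM i5 WAW r1
#5 head=6: sub.ALU/ld.MEM i6/i7 2-wide
#6 head=8: xor.ALU/add.ALU i8/i9 2-wide
#7 head=10: add.ALU i10 WAW r0
#8 head=11: or.ALU i11 tail

CYCLES = 9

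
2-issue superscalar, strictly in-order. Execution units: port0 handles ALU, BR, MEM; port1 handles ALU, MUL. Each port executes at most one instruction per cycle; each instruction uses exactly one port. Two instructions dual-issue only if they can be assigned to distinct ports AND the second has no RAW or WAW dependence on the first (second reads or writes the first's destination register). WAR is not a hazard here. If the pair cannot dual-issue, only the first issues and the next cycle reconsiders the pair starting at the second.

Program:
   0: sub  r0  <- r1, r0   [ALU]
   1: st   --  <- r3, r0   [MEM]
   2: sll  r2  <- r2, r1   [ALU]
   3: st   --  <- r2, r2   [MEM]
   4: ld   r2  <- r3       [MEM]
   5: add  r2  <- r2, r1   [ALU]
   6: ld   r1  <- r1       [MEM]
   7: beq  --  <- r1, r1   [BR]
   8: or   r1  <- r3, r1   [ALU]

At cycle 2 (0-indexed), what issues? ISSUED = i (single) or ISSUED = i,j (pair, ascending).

  cy0 -> i0 (sub) RAW r0
  cy1 -> i1+i2 (st sll) dual
  cy2 -> i3 (st) no-port MEM/MEM
  cy3 -> i4 (ld) RAW+WAW r2
  cy4 -> i5+i6 (add ld) dual
  cy5 -> i7+i8 (beq or) dual

ISSUED = 3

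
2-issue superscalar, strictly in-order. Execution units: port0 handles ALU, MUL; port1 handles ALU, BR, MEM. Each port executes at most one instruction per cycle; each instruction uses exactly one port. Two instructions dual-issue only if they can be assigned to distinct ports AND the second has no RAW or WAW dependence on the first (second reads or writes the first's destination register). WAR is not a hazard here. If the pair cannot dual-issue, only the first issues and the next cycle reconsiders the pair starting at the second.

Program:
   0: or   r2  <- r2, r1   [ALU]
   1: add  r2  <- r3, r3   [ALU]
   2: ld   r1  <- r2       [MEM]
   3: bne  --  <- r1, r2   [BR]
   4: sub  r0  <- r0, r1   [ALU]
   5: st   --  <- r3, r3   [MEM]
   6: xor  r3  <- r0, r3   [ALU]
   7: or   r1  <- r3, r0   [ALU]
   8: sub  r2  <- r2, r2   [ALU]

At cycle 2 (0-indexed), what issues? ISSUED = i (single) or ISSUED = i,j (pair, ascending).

c0: i0 or  WAW r2
c1: i1 add  RAW r2
c2: i2 ld  no-port MEM/BR
c3: i3&i4 bne sub  dual
c4: i5&i6 st xor  dual
c5: i7&i8 or sub  dual

ISSUED = 2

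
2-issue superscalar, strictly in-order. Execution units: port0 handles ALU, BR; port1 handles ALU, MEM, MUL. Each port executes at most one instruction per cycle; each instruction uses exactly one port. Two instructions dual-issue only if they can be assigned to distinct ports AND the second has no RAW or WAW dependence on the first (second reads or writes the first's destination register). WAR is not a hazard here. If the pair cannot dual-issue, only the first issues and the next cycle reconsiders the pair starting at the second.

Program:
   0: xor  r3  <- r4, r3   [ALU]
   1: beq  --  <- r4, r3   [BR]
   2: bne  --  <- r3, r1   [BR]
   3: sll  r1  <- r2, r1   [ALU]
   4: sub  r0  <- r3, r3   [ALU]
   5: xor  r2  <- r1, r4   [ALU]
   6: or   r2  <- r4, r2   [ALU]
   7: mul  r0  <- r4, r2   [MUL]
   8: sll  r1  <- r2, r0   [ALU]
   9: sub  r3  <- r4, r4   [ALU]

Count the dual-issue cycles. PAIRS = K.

PAIRS = 3

c0: i0 xor.ALU  RAW r3
c1: i1 beq.BR  no-port BR/BR
c2: i2/i3 bne.BR+sll.ALU  pair
c3: i4/i5 sub.ALU+xor.ALU  pair
c4: i6 or.ALU  RAW r2
c5: i7 mul.MUL  RAW r0
c6: i8/i9 sll.ALU+sub.ALU  pair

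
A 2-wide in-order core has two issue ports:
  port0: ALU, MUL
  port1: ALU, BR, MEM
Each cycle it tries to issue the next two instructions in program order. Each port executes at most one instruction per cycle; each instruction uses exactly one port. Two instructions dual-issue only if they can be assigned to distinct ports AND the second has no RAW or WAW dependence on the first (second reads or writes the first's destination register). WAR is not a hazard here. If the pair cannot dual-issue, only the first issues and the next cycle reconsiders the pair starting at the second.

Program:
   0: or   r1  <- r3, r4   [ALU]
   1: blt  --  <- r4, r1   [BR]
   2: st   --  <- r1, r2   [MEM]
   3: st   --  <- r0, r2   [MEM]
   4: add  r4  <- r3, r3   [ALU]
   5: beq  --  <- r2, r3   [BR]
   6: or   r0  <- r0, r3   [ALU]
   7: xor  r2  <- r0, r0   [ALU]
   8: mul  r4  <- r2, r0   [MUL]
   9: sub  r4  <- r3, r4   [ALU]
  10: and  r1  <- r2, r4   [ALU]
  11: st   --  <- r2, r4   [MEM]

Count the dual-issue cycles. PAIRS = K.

PAIRS = 3

c0: i0 or  RAW r1
c1: i1 blt  no-port BR/MEM
c2: i2 st  no-port MEM/MEM
c3: i3+i4 st/add  pair
c4: i5+i6 beq/or  pair
c5: i7 xor  RAW r2
c6: i8 mul  RAW+WAW r4
c7: i9 sub  RAW r4
c8: i10+i11 and/st  pair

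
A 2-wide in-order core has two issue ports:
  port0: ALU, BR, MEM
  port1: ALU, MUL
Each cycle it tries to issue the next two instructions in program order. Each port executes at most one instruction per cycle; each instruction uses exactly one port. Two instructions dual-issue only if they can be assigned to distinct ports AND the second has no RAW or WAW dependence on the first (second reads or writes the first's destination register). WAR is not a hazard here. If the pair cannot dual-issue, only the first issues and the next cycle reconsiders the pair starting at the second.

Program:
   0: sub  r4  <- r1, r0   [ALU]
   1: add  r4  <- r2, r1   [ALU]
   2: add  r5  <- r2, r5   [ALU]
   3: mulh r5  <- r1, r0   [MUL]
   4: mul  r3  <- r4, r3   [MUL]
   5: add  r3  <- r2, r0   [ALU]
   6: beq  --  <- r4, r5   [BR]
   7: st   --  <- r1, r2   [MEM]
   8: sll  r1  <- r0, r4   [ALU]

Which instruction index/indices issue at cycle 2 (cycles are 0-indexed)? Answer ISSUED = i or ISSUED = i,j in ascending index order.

0. sub @i0  | WAW r4
1. add;add @i1/i2  | dual
2. mulh @i3  | no-port MUL/MUL
3. mul @i4  | WAW r3
4. add;beq @i5/i6  | dual
5. st;sll @i7/i8  | dual

ISSUED = 3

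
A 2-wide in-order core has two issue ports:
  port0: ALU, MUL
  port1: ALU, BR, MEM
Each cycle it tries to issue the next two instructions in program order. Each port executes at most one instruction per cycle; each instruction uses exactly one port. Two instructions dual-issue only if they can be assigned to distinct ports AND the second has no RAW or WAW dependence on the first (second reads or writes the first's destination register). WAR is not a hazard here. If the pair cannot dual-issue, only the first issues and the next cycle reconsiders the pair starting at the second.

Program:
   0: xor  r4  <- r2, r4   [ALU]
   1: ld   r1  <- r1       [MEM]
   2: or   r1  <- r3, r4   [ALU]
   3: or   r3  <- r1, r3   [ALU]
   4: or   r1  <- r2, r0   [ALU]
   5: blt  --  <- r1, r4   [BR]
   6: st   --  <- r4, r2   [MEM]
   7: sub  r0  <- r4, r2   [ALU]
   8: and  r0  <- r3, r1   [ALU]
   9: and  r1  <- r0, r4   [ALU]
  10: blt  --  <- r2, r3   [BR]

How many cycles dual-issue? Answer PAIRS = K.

PAIRS = 4

0. xor+ld @i0,i1  | 2-wide
1. or @i2  | RAW r1
2. or+or @i3,i4  | 2-wide
3. blt @i5  | no-port BR/MEM
4. st+sub @i6,i7  | 2-wide
5. and @i8  | RAW r0
6. and+blt @i9,i10  | 2-wide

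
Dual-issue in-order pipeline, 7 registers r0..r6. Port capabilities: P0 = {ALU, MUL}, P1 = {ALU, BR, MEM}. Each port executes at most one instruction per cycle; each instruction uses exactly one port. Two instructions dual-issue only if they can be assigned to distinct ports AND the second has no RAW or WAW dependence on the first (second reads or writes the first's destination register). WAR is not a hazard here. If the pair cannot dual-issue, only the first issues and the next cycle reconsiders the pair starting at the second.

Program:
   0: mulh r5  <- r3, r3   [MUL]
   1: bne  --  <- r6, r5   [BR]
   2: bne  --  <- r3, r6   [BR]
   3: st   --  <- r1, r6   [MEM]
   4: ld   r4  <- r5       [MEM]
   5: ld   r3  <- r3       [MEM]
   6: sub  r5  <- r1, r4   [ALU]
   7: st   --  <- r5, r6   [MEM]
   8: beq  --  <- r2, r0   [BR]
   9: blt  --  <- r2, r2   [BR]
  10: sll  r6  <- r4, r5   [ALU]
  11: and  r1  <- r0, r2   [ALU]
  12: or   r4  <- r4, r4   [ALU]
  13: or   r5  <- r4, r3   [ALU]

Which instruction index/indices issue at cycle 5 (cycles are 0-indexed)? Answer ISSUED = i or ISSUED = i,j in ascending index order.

[0] i0  mulh  -- RAW r5
[1] i1  bne  -- no-port BR/BR
[2] i2  bne  -- no-port BR/MEM
[3] i3  st  -- no-port MEM/MEM
[4] i4  ld  -- no-port MEM/MEM
[5] i5+i6  ld+sub  -- dual
[6] i7  st  -- no-port MEM/BR
[7] i8  beq  -- no-port BR/BR
[8] i9+i10  blt+sll  -- dual
[9] i11+i12  and+or  -- dual
[10] i13  or  -- tail

ISSUED = 5,6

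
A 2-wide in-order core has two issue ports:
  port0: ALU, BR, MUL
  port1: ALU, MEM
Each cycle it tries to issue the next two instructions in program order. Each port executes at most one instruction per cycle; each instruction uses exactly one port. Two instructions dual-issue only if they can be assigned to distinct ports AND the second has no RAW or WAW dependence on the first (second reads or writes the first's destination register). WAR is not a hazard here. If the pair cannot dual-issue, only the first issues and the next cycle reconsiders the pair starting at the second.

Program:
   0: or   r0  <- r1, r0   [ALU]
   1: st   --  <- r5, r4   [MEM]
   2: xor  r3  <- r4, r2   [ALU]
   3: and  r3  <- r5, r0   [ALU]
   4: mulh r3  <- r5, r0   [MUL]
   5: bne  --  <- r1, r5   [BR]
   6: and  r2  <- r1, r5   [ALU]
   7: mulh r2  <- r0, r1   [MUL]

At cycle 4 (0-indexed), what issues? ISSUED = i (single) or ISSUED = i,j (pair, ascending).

#0 head=0: or/st i0&i1 dual
#1 head=2: xor i2 WAW r3
#2 head=3: and i3 WAW r3
#3 head=4: mulh i4 no-port MUL/BR
#4 head=5: bne/and i5&i6 dual
#5 head=7: mulh i7 tail

ISSUED = 5,6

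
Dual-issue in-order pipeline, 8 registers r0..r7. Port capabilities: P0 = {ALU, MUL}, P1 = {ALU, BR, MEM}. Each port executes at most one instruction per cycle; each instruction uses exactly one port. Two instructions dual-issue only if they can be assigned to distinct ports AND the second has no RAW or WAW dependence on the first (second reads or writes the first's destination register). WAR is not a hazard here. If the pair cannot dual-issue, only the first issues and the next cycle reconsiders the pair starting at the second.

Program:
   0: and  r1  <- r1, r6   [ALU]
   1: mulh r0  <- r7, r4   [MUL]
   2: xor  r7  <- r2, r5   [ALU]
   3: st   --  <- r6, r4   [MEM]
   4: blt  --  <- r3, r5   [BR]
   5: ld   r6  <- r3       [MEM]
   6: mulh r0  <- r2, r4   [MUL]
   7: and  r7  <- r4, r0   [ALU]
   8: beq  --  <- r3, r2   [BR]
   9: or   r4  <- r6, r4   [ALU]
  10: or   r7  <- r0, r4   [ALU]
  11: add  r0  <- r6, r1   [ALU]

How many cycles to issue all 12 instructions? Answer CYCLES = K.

0. and;mulh @i0+i1  | 2-wide
1. xor;st @i2+i3  | 2-wide
2. blt @i4  | no-port BR/MEM
3. ld;mulh @i5+i6  | 2-wide
4. and;beq @i7+i8  | 2-wide
5. or @i9  | RAW r4
6. or;add @i10+i11  | 2-wide

CYCLES = 7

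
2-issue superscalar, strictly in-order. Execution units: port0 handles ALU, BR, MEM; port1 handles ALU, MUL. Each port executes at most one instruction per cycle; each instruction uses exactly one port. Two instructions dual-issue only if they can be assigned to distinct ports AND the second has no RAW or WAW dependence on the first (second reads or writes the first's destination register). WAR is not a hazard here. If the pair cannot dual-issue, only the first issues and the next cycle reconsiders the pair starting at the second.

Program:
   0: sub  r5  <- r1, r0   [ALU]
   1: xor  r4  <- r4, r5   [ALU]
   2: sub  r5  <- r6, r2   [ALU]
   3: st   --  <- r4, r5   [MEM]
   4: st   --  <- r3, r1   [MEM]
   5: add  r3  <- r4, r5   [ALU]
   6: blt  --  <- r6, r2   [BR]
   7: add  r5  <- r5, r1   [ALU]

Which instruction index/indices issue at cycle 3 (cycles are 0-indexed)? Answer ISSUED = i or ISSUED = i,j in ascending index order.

ISSUED = 4,5

t=0 i0:sub.ALU ; RAW r5
t=1 i1,i2:xor.ALU sub.ALU ; 2-wide
t=2 i3:st.MEM ; no-port MEM/MEM
t=3 i4,i5:st.MEM add.ALU ; 2-wide
t=4 i6,i7:blt.BR add.ALU ; 2-wide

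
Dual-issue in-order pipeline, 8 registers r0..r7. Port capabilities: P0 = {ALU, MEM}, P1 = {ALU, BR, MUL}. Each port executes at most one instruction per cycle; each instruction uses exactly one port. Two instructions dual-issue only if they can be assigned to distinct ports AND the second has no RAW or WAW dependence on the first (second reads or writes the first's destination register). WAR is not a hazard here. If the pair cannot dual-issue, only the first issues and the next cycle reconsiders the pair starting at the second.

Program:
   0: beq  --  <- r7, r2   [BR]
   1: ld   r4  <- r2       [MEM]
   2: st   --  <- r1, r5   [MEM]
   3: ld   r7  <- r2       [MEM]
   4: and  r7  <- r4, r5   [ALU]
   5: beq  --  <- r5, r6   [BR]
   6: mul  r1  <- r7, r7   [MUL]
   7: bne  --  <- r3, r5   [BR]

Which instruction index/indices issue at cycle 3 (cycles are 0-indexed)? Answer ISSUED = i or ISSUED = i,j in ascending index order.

ISSUED = 4,5

  cy0 -> i0+i1 (beq.BR+ld.MEM) 2-wide
  cy1 -> i2 (st.MEM) no-port MEM/MEM
  cy2 -> i3 (ld.MEM) WAW r7
  cy3 -> i4+i5 (and.ALU+beq.BR) 2-wide
  cy4 -> i6 (mul.MUL) no-port MUL/BR
  cy5 -> i7 (bne.BR) tail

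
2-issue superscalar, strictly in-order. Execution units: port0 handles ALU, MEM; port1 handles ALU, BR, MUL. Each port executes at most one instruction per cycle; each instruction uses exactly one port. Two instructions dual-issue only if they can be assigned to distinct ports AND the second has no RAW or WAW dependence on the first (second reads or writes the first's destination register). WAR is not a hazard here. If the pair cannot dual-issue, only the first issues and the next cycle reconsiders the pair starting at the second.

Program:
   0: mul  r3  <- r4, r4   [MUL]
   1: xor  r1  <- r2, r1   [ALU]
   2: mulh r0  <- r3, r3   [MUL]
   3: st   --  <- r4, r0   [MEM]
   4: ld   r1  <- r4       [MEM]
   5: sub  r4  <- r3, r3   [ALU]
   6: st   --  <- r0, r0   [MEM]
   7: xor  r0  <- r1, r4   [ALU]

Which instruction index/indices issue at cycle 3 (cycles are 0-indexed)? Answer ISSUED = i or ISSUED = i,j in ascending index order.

c0: i0,i1 mul.MUL;xor.ALU  pair
c1: i2 mulh.MUL  RAW r0
c2: i3 st.MEM  no-port MEM/MEM
c3: i4,i5 ld.MEM;sub.ALU  pair
c4: i6,i7 st.MEM;xor.ALU  pair

ISSUED = 4,5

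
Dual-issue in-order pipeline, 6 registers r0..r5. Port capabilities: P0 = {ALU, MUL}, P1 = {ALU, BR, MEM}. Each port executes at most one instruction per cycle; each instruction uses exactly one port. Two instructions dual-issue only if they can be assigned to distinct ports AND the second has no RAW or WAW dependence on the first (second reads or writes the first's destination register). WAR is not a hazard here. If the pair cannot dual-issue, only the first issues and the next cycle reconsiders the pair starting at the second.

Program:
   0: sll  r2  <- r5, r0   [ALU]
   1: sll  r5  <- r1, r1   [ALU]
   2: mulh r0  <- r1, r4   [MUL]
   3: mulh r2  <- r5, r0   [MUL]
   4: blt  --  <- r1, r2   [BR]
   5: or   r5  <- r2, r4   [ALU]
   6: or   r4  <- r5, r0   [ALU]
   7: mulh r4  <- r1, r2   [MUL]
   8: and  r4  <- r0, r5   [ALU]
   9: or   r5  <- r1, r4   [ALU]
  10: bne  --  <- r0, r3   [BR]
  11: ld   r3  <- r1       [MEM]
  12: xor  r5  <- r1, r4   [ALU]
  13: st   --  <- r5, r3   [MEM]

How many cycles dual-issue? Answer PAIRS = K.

t=0 i0&i1:sll/sll ; dual
t=1 i2:mulh ; no-port MUL/MUL
t=2 i3:mulh ; RAW r2
t=3 i4&i5:blt/or ; dual
t=4 i6:or ; WAW r4
t=5 i7:mulh ; WAW r4
t=6 i8:and ; RAW r4
t=7 i9&i10:or/bne ; dual
t=8 i11&i12:ld/xor ; dual
t=9 i13:st ; tail

PAIRS = 4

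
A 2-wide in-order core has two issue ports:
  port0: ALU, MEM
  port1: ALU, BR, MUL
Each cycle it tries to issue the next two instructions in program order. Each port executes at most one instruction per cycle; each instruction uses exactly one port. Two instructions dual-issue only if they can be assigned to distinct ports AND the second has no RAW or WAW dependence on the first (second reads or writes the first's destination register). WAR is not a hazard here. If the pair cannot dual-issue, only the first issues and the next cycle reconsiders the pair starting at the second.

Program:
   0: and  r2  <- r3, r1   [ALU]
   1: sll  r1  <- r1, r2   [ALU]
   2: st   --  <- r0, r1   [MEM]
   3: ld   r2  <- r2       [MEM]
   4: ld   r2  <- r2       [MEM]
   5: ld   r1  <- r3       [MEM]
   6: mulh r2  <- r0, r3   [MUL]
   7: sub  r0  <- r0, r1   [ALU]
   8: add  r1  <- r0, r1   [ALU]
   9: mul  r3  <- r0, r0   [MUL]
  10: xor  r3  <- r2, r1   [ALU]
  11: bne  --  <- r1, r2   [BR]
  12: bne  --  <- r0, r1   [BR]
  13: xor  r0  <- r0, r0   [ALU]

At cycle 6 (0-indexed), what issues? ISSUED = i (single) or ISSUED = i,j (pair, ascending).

#0 head=0: and.ALU i0 RAW r2
#1 head=1: sll.ALU i1 RAW r1
#2 head=2: st.MEM i2 no-port MEM/MEM
#3 head=3: ld.MEM i3 no-port MEM/MEM
#4 head=4: ld.MEM i4 no-port MEM/MEM
#5 head=5: ld.MEM;mulh.MUL i5,i6 dual
#6 head=7: sub.ALU i7 RAW r0
#7 head=8: add.ALU;mul.MUL i8,i9 dual
#8 head=10: xor.ALU;bne.BR i10,i11 dual
#9 head=12: bne.BR;xor.ALU i12,i13 dual

ISSUED = 7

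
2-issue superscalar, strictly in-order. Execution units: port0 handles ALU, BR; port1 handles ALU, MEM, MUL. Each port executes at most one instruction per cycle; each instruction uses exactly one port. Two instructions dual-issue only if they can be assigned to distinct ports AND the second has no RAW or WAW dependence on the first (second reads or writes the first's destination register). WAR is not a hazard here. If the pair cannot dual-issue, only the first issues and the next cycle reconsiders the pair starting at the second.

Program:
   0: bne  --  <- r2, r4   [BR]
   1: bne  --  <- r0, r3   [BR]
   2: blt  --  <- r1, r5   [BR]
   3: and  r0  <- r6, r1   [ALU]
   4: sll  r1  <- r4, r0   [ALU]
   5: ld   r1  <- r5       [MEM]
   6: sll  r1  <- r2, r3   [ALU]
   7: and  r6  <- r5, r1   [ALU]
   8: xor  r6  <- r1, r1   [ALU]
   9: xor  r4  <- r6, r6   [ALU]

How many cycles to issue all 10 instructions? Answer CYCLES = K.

#0 head=0: bne.BR i0 no-port BR/BR
#1 head=1: bne.BR i1 no-port BR/BR
#2 head=2: blt.BR;and.ALU i2+i3 dual
#3 head=4: sll.ALU i4 WAW r1
#4 head=5: ld.MEM i5 WAW r1
#5 head=6: sll.ALU i6 RAW r1
#6 head=7: and.ALU i7 WAW r6
#7 head=8: xor.ALU i8 RAW r6
#8 head=9: xor.ALU i9 tail

CYCLES = 9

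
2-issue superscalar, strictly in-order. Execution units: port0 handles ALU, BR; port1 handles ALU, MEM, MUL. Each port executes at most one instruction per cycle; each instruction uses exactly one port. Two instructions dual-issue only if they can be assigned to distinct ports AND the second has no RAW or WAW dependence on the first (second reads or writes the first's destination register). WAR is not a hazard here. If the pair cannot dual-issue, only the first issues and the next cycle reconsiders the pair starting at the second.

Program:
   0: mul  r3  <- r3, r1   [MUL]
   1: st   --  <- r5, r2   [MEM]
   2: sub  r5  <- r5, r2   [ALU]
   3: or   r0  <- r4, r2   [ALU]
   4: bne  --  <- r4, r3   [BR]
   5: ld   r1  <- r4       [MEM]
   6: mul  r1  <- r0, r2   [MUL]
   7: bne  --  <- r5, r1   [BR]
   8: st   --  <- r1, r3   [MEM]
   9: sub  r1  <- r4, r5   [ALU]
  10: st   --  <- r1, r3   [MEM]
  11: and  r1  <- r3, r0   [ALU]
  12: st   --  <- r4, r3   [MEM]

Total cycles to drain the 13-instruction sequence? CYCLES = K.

#0 head=0: mul.MUL i0 no-port MUL/MEM
#1 head=1: st.MEM sub.ALU i1+i2 dual
#2 head=3: or.ALU bne.BR i3+i4 dual
#3 head=5: ld.MEM i5 no-port MEM/MUL
#4 head=6: mul.MUL i6 RAW r1
#5 head=7: bne.BR st.MEM i7+i8 dual
#6 head=9: sub.ALU i9 RAW r1
#7 head=10: st.MEM and.ALU i10+i11 dual
#8 head=12: st.MEM i12 tail

CYCLES = 9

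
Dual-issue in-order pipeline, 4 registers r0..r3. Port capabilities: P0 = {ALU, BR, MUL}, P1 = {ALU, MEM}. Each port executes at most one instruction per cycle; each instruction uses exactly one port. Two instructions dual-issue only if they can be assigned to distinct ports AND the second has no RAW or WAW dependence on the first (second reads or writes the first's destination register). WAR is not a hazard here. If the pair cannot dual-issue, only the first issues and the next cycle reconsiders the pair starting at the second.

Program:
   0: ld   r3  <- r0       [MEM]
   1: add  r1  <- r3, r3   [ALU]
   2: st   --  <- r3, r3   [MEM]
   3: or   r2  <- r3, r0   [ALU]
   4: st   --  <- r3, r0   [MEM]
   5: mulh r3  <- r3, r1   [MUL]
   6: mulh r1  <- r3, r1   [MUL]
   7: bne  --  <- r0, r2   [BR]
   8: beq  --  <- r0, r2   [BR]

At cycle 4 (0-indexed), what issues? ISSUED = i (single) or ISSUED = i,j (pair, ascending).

ISSUED = 6

0. ld @i0  | RAW r3
1. add;st @i1,i2  | dual
2. or;st @i3,i4  | dual
3. mulh @i5  | no-port MUL/MUL
4. mulh @i6  | no-port MUL/BR
5. bne @i7  | no-port BR/BR
6. beq @i8  | tail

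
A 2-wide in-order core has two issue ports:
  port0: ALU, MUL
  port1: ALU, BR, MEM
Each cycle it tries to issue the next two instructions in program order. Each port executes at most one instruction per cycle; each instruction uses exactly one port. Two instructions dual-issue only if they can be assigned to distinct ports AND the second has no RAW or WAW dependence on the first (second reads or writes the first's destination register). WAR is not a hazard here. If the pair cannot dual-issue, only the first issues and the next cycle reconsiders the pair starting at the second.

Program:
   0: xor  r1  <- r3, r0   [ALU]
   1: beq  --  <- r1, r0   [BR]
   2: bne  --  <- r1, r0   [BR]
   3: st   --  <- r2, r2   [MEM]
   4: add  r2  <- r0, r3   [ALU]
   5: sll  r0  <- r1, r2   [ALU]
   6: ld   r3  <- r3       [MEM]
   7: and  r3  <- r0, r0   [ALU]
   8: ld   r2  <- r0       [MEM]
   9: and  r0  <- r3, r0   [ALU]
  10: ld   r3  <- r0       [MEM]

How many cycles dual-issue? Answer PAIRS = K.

PAIRS = 3

  cy0 -> i0 (xor.ALU) RAW r1
  cy1 -> i1 (beq.BR) no-port BR/BR
  cy2 -> i2 (bne.BR) no-port BR/MEM
  cy3 -> i3+i4 (st.MEM;add.ALU) pair
  cy4 -> i5+i6 (sll.ALU;ld.MEM) pair
  cy5 -> i7+i8 (and.ALU;ld.MEM) pair
  cy6 -> i9 (and.ALU) RAW r0
  cy7 -> i10 (ld.MEM) tail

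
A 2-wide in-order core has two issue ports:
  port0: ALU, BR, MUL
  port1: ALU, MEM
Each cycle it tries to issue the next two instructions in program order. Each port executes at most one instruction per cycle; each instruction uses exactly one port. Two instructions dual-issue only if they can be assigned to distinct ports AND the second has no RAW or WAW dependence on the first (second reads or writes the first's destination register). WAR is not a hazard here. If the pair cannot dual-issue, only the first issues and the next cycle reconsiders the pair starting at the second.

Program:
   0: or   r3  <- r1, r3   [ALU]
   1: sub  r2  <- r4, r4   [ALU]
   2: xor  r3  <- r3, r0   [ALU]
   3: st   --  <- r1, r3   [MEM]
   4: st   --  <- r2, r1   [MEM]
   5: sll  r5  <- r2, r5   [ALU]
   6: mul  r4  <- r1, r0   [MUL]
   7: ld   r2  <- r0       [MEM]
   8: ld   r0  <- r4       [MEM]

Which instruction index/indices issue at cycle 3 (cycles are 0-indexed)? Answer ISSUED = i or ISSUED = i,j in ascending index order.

t=0 i0,i1:or.ALU sub.ALU ; dual
t=1 i2:xor.ALU ; RAW r3
t=2 i3:st.MEM ; no-port MEM/MEM
t=3 i4,i5:st.MEM sll.ALU ; dual
t=4 i6,i7:mul.MUL ld.MEM ; dual
t=5 i8:ld.MEM ; tail

ISSUED = 4,5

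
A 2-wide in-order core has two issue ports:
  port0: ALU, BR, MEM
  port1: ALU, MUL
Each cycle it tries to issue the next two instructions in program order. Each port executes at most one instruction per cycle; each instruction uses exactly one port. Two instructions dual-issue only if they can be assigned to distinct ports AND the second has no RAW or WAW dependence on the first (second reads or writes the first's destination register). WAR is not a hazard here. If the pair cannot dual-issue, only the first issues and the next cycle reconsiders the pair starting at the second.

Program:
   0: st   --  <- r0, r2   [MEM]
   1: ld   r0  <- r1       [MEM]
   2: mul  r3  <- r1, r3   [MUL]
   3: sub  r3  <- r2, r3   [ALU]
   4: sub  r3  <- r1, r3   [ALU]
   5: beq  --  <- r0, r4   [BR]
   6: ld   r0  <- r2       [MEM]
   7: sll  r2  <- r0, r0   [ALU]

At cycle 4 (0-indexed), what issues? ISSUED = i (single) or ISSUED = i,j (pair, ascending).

ISSUED = 6

0. st.MEM @i0  | no-port MEM/MEM
1. ld.MEM mul.MUL @i1&i2  | 2-wide
2. sub.ALU @i3  | RAW+WAW r3
3. sub.ALU beq.BR @i4&i5  | 2-wide
4. ld.MEM @i6  | RAW r0
5. sll.ALU @i7  | tail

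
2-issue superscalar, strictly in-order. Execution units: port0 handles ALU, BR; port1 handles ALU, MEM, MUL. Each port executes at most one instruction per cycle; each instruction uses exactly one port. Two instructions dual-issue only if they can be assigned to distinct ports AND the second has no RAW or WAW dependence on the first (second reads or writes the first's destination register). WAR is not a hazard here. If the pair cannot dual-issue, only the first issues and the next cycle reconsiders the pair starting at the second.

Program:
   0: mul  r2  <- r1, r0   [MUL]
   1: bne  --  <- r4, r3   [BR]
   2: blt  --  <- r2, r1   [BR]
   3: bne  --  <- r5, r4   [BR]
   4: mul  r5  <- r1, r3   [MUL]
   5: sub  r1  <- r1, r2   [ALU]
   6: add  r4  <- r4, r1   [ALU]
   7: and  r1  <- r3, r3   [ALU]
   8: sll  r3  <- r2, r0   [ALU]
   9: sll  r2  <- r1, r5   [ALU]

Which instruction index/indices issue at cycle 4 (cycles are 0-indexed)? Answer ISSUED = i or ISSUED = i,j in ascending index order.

ISSUED = 6,7

  cy0 -> i0&i1 (mul;bne) pair
  cy1 -> i2 (blt) no-port BR/BR
  cy2 -> i3&i4 (bne;mul) pair
  cy3 -> i5 (sub) RAW r1
  cy4 -> i6&i7 (add;and) pair
  cy5 -> i8&i9 (sll;sll) pair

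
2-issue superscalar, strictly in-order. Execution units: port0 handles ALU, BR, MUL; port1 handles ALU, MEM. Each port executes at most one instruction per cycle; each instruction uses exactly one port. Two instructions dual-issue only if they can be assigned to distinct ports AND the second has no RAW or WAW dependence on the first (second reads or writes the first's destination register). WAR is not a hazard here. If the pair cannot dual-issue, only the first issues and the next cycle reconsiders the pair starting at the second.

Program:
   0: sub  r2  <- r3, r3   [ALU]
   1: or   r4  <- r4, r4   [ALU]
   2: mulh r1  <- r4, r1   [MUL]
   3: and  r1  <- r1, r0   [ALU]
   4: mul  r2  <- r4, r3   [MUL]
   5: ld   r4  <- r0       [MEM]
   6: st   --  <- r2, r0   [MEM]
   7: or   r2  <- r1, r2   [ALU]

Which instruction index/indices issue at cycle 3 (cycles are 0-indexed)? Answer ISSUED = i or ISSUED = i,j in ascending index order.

t=0 i0,i1:sub.ALU;or.ALU ; 2-wide
t=1 i2:mulh.MUL ; RAW+WAW r1
t=2 i3,i4:and.ALU;mul.MUL ; 2-wide
t=3 i5:ld.MEM ; no-port MEM/MEM
t=4 i6,i7:st.MEM;or.ALU ; 2-wide

ISSUED = 5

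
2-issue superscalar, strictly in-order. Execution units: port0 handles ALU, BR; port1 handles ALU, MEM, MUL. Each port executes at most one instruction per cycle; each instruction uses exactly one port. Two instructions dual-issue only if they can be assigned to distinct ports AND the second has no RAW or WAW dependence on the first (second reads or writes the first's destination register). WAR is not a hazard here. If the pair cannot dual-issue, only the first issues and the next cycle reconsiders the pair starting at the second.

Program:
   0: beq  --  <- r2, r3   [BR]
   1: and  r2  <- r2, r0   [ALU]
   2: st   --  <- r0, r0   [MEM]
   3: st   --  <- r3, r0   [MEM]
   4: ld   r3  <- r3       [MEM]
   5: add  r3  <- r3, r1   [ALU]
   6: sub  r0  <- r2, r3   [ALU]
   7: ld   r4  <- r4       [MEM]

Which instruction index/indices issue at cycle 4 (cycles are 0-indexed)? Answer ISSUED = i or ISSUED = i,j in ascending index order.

ISSUED = 5

[0] i0,i1  beq/and  -- 2-wide
[1] i2  st  -- no-port MEM/MEM
[2] i3  st  -- no-port MEM/MEM
[3] i4  ld  -- RAW+WAW r3
[4] i5  add  -- RAW r3
[5] i6,i7  sub/ld  -- 2-wide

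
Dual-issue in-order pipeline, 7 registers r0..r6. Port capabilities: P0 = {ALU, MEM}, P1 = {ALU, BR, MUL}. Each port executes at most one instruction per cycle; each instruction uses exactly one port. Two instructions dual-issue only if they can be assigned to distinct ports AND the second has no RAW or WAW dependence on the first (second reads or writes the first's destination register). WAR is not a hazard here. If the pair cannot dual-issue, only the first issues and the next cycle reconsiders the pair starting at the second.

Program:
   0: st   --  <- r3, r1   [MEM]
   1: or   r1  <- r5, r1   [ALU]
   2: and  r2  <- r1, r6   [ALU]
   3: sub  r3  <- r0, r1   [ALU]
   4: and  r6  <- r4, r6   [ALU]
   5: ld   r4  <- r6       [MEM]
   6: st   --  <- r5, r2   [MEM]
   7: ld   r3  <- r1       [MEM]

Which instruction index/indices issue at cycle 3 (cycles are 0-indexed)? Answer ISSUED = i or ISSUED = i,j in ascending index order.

ISSUED = 5

0. st;or @i0&i1  | pair
1. and;sub @i2&i3  | pair
2. and @i4  | RAW r6
3. ld @i5  | no-port MEM/MEM
4. st @i6  | no-port MEM/MEM
5. ld @i7  | tail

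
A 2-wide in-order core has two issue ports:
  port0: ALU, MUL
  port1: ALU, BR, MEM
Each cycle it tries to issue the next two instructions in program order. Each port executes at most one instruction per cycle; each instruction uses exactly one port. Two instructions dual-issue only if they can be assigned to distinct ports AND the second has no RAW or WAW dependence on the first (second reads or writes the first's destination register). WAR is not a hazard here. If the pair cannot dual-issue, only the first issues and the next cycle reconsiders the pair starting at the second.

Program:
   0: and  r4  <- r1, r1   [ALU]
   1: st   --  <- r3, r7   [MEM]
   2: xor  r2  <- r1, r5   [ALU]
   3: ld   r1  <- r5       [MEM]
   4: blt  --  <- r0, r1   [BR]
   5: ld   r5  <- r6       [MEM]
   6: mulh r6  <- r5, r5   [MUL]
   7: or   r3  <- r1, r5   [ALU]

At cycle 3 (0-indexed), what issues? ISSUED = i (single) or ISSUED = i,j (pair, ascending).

  cy0 -> i0/i1 (and.ALU/st.MEM) 2-wide
  cy1 -> i2/i3 (xor.ALU/ld.MEM) 2-wide
  cy2 -> i4 (blt.BR) no-port BR/MEM
  cy3 -> i5 (ld.MEM) RAW r5
  cy4 -> i6/i7 (mulh.MUL/or.ALU) 2-wide

ISSUED = 5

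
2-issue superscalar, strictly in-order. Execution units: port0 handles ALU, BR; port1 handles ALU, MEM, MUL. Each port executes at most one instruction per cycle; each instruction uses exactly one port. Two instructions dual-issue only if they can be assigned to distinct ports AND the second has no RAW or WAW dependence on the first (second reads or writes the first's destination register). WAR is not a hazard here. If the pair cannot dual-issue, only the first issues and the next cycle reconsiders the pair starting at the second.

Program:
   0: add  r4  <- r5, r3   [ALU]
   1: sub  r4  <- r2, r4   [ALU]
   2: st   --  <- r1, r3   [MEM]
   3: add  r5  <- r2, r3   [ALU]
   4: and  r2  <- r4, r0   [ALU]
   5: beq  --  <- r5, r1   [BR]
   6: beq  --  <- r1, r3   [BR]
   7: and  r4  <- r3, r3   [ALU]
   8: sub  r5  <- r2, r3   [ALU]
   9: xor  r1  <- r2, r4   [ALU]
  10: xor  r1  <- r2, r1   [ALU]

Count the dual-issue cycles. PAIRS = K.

PAIRS = 4

[0] i0  add  -- RAW+WAW r4
[1] i1,i2  sub/st  -- pair
[2] i3,i4  add/and  -- pair
[3] i5  beq  -- no-port BR/BR
[4] i6,i7  beq/and  -- pair
[5] i8,i9  sub/xor  -- pair
[6] i10  xor  -- tail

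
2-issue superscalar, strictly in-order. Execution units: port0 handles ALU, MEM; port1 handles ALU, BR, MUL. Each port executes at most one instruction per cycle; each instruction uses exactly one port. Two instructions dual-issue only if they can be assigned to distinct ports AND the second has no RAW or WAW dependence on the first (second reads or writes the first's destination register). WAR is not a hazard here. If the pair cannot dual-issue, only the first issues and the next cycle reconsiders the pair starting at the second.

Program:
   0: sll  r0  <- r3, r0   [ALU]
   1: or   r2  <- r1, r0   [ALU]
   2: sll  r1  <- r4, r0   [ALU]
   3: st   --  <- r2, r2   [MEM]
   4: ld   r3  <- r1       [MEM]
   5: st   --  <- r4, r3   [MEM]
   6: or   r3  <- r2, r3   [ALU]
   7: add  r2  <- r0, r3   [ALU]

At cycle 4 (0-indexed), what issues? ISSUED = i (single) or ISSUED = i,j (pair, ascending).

  cy0 -> i0 (sll.ALU) RAW r0
  cy1 -> i1&i2 (or.ALU+sll.ALU) dual
  cy2 -> i3 (st.MEM) no-port MEM/MEM
  cy3 -> i4 (ld.MEM) no-port MEM/MEM
  cy4 -> i5&i6 (st.MEM+or.ALU) dual
  cy5 -> i7 (add.ALU) tail

ISSUED = 5,6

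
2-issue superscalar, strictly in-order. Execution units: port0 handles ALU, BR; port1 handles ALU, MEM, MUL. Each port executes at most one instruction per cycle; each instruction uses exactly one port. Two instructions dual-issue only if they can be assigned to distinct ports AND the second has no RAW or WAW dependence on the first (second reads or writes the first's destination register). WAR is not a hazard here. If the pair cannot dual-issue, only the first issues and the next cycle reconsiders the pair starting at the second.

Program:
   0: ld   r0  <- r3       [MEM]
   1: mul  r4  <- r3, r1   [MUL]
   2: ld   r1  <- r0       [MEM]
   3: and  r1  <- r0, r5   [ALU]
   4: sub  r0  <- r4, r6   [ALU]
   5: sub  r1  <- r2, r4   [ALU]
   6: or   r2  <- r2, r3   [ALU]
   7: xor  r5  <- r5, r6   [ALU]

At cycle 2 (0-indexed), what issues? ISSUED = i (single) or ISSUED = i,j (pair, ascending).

0. ld.MEM @i0  | no-port MEM/MUL
1. mul.MUL @i1  | no-port MUL/MEM
2. ld.MEM @i2  | WAW r1
3. and.ALU/sub.ALU @i3,i4  | pair
4. sub.ALU/or.ALU @i5,i6  | pair
5. xor.ALU @i7  | tail

ISSUED = 2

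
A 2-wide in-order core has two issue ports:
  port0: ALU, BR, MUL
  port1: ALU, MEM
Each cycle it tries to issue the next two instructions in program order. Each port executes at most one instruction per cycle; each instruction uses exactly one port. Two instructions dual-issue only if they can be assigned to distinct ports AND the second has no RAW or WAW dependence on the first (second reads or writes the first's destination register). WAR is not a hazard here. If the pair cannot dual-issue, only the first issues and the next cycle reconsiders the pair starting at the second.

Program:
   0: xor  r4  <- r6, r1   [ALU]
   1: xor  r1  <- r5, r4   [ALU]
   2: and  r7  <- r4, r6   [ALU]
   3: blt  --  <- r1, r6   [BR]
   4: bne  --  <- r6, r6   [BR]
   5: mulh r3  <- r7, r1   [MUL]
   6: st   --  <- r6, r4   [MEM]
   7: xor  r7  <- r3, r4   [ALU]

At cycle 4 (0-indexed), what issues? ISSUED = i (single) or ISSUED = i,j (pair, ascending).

ISSUED = 5,6

0. xor @i0  | RAW r4
1. xor+and @i1&i2  | pair
2. blt @i3  | no-port BR/BR
3. bne @i4  | no-port BR/MUL
4. mulh+st @i5&i6  | pair
5. xor @i7  | tail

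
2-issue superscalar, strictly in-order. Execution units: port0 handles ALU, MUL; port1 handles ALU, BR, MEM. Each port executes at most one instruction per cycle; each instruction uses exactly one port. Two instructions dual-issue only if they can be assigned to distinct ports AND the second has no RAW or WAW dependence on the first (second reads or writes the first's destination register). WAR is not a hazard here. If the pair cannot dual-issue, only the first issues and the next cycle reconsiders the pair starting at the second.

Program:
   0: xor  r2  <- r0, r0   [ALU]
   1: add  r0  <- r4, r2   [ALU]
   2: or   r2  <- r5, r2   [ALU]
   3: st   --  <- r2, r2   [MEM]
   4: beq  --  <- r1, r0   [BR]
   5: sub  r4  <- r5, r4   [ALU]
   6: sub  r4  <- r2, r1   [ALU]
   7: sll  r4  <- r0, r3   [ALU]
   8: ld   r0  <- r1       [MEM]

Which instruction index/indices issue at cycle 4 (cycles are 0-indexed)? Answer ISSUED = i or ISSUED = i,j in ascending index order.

t=0 i0:xor.ALU ; RAW r2
t=1 i1+i2:add.ALU+or.ALU ; 2-wide
t=2 i3:st.MEM ; no-port MEM/BR
t=3 i4+i5:beq.BR+sub.ALU ; 2-wide
t=4 i6:sub.ALU ; WAW r4
t=5 i7+i8:sll.ALU+ld.MEM ; 2-wide

ISSUED = 6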